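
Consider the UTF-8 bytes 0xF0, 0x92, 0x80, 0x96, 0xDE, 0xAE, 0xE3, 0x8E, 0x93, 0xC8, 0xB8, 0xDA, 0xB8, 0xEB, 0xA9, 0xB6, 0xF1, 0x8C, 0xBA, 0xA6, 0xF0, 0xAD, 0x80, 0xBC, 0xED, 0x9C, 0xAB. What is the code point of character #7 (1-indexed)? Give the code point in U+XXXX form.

Offset 0: leading byte 0xF0 = 11110000 → 4-byte char #1 = F0 92 80 96.
Offset 4: leading byte 0xDE = 11011110 → 2-byte char #2 = DE AE.
Offset 6: leading byte 0xE3 = 11100011 → 3-byte char #3 = E3 8E 93.
Offset 9: leading byte 0xC8 = 11001000 → 2-byte char #4 = C8 B8.
Offset 11: leading byte 0xDA = 11011010 → 2-byte char #5 = DA B8.
Offset 13: leading byte 0xEB = 11101011 → 3-byte char #6 = EB A9 B6.
Offset 16: leading byte 0xF1 = 11110001 → 4-byte char #7 = F1 8C BA A6.
Leading byte 0xF1 = 11110001 matches 11110xxx → 4-byte sequence.
Byte 1: 0xF1 = 11110001, payload 001 (3 bits).
Byte 2: 0x8C = 10001100 (10xxxxxx ✓), payload 001100.
Byte 3: 0xBA = 10111010 (10xxxxxx ✓), payload 111010.
Byte 4: 0xA6 = 10100110 (10xxxxxx ✓), payload 100110.
Concatenate: 001001100111010100110 = 0x4CEA6 (21 bits → U+4CEA6).

U+4CEA6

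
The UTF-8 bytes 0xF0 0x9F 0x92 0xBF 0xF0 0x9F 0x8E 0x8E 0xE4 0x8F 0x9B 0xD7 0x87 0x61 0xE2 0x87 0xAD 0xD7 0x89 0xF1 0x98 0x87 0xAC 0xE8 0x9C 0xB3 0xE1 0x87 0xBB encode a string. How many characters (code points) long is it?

Byte at offset 0: 0xF0 = 11110000 → 4-byte char (#1). Advance 4.
Byte at offset 4: 0xF0 = 11110000 → 4-byte char (#2). Advance 4.
Byte at offset 8: 0xE4 = 11100100 → 3-byte char (#3). Advance 3.
Byte at offset 11: 0xD7 = 11010111 → 2-byte char (#4). Advance 2.
Byte at offset 13: 0x61 = 01100001 → 1-byte char (#5). Advance 1.
Byte at offset 14: 0xE2 = 11100010 → 3-byte char (#6). Advance 3.
Byte at offset 17: 0xD7 = 11010111 → 2-byte char (#7). Advance 2.
Byte at offset 19: 0xF1 = 11110001 → 4-byte char (#8). Advance 4.
Byte at offset 23: 0xE8 = 11101000 → 3-byte char (#9). Advance 3.
Byte at offset 26: 0xE1 = 11100001 → 3-byte char (#10). Advance 3.
Reached end at offset 29 after 10 code points.

10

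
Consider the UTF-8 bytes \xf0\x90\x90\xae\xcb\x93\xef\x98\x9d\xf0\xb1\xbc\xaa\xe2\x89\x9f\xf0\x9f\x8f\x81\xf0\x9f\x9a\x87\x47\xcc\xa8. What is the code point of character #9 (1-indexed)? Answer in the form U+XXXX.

U+0328

Offset 0: leading byte 0xF0 = 11110000 → 4-byte char #1 = F0 90 90 AE.
Offset 4: leading byte 0xCB = 11001011 → 2-byte char #2 = CB 93.
Offset 6: leading byte 0xEF = 11101111 → 3-byte char #3 = EF 98 9D.
Offset 9: leading byte 0xF0 = 11110000 → 4-byte char #4 = F0 B1 BC AA.
Offset 13: leading byte 0xE2 = 11100010 → 3-byte char #5 = E2 89 9F.
Offset 16: leading byte 0xF0 = 11110000 → 4-byte char #6 = F0 9F 8F 81.
Offset 20: leading byte 0xF0 = 11110000 → 4-byte char #7 = F0 9F 9A 87.
Offset 24: leading byte 0x47 = 01000111 → 1-byte char #8 = 47.
Offset 25: leading byte 0xCC = 11001100 → 2-byte char #9 = CC A8.
Leading byte 0xCC = 11001100 matches 110xxxxx → 2-byte sequence.
Byte 1: 0xCC = 11001100, payload 01100 (5 bits).
Byte 2: 0xA8 = 10101000 (10xxxxxx ✓), payload 101000.
Concatenate: 01100101000 = 0x328 (11 bits → U+0328).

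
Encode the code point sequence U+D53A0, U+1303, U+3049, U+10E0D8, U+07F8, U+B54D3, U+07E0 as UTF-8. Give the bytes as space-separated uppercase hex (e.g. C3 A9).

U+D53A0: 4-byte form → F3 95 8E A0.
U+1303: 3-byte form → E1 8C 83.
U+3049: 3-byte form → E3 81 89.
U+10E0D8: 4-byte form → F4 8E 83 98.
U+07F8: 2-byte form → DF B8.
U+B54D3: 4-byte form → F2 B5 93 93.
U+07E0: 2-byte form → DF A0.
Concatenated (22 bytes): F3 95 8E A0 E1 8C 83 E3 81 89 F4 8E 83 98 DF B8 F2 B5 93 93 DF A0.

F3 95 8E A0 E1 8C 83 E3 81 89 F4 8E 83 98 DF B8 F2 B5 93 93 DF A0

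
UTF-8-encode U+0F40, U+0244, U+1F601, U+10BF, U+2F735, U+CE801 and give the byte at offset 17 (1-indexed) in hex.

1-indexed offset 17 is 0-indexed offset 16.
U+0F40 → 3-byte form E0 BD 80 at offsets 0–2.
U+0244 → 2-byte form C9 84 at offsets 3–4.
U+1F601 → 4-byte form F0 9F 98 81 at offsets 5–8.
U+10BF → 3-byte form E1 82 BF at offsets 9–11.
U+2F735 → 4-byte form F0 AF 9C B5 at offsets 12–15.
U+CE801 → 4-byte form F3 8E A0 81 at offsets 16–19.
Offset 16 falls in char 6's range; it's byte 1 of F3 8E A0 81 = 0xF3.

0xF3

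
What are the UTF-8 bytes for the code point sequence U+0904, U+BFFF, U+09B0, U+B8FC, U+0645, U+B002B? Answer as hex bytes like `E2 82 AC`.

E0 A4 84 EB BF BF E0 A6 B0 EB A3 BC D9 85 F2 B0 80 AB

U+0904: 3-byte form → E0 A4 84.
U+BFFF: 3-byte form → EB BF BF.
U+09B0: 3-byte form → E0 A6 B0.
U+B8FC: 3-byte form → EB A3 BC.
U+0645: 2-byte form → D9 85.
U+B002B: 4-byte form → F2 B0 80 AB.
Concatenated (18 bytes): E0 A4 84 EB BF BF E0 A6 B0 EB A3 BC D9 85 F2 B0 80 AB.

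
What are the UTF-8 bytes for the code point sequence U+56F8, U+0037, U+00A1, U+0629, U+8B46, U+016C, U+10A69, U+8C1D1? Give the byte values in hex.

E5 9B B8 37 C2 A1 D8 A9 E8 AD 86 C5 AC F0 90 A9 A9 F2 8C 87 91

U+56F8: 3-byte form → E5 9B B8.
U+0037: 1-byte form → 37.
U+00A1: 2-byte form → C2 A1.
U+0629: 2-byte form → D8 A9.
U+8B46: 3-byte form → E8 AD 86.
U+016C: 2-byte form → C5 AC.
U+10A69: 4-byte form → F0 90 A9 A9.
U+8C1D1: 4-byte form → F2 8C 87 91.
Concatenated (21 bytes): E5 9B B8 37 C2 A1 D8 A9 E8 AD 86 C5 AC F0 90 A9 A9 F2 8C 87 91.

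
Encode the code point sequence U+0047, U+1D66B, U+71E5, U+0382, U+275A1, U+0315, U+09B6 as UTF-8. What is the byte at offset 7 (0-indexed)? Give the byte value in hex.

0xA5

U+0047 → 1-byte form 47 at offsets 0–0.
U+1D66B → 4-byte form F0 9D 99 AB at offsets 1–4.
U+71E5 → 3-byte form E7 87 A5 at offsets 5–7.
Offset 7 falls in char 3's range; it's byte 3 of E7 87 A5 = 0xA5.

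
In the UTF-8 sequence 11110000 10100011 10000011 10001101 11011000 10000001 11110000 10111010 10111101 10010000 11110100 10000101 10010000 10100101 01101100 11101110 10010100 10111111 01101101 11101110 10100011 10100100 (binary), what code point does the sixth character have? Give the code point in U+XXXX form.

Offset 0: leading byte 0xF0 = 11110000 → 4-byte char #1 = F0 A3 83 8D.
Offset 4: leading byte 0xD8 = 11011000 → 2-byte char #2 = D8 81.
Offset 6: leading byte 0xF0 = 11110000 → 4-byte char #3 = F0 BA BD 90.
Offset 10: leading byte 0xF4 = 11110100 → 4-byte char #4 = F4 85 90 A5.
Offset 14: leading byte 0x6C = 01101100 → 1-byte char #5 = 6C.
Offset 15: leading byte 0xEE = 11101110 → 3-byte char #6 = EE 94 BF.
Leading byte 0xEE = 11101110 matches 1110xxxx → 3-byte sequence.
Byte 1: 0xEE = 11101110, payload 1110 (4 bits).
Byte 2: 0x94 = 10010100 (10xxxxxx ✓), payload 010100.
Byte 3: 0xBF = 10111111 (10xxxxxx ✓), payload 111111.
Concatenate: 1110010100111111 = 0xE53F (16 bits → U+E53F).

U+E53F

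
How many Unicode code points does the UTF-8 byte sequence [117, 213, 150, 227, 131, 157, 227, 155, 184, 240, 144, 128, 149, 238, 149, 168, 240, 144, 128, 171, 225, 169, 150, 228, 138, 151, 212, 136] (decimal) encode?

Byte at offset 0: 0x75 = 01110101 → 1-byte char (#1). Advance 1.
Byte at offset 1: 0xD5 = 11010101 → 2-byte char (#2). Advance 2.
Byte at offset 3: 0xE3 = 11100011 → 3-byte char (#3). Advance 3.
Byte at offset 6: 0xE3 = 11100011 → 3-byte char (#4). Advance 3.
Byte at offset 9: 0xF0 = 11110000 → 4-byte char (#5). Advance 4.
Byte at offset 13: 0xEE = 11101110 → 3-byte char (#6). Advance 3.
Byte at offset 16: 0xF0 = 11110000 → 4-byte char (#7). Advance 4.
Byte at offset 20: 0xE1 = 11100001 → 3-byte char (#8). Advance 3.
Byte at offset 23: 0xE4 = 11100100 → 3-byte char (#9). Advance 3.
Byte at offset 26: 0xD4 = 11010100 → 2-byte char (#10). Advance 2.
Reached end at offset 28 after 10 code points.

10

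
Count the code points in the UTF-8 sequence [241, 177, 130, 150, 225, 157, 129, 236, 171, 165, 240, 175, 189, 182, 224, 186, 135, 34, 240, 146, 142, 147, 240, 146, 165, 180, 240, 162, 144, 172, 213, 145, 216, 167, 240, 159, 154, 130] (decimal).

Byte at offset 0: 0xF1 = 11110001 → 4-byte char (#1). Advance 4.
Byte at offset 4: 0xE1 = 11100001 → 3-byte char (#2). Advance 3.
Byte at offset 7: 0xEC = 11101100 → 3-byte char (#3). Advance 3.
Byte at offset 10: 0xF0 = 11110000 → 4-byte char (#4). Advance 4.
Byte at offset 14: 0xE0 = 11100000 → 3-byte char (#5). Advance 3.
Byte at offset 17: 0x22 = 00100010 → 1-byte char (#6). Advance 1.
Byte at offset 18: 0xF0 = 11110000 → 4-byte char (#7). Advance 4.
Byte at offset 22: 0xF0 = 11110000 → 4-byte char (#8). Advance 4.
Byte at offset 26: 0xF0 = 11110000 → 4-byte char (#9). Advance 4.
Byte at offset 30: 0xD5 = 11010101 → 2-byte char (#10). Advance 2.
Byte at offset 32: 0xD8 = 11011000 → 2-byte char (#11). Advance 2.
Byte at offset 34: 0xF0 = 11110000 → 4-byte char (#12). Advance 4.
Reached end at offset 38 after 12 code points.

12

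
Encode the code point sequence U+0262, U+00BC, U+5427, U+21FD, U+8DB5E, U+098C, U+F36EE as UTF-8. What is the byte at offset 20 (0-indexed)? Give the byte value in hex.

0xAE

U+0262 → 2-byte form C9 A2 at offsets 0–1.
U+00BC → 2-byte form C2 BC at offsets 2–3.
U+5427 → 3-byte form E5 90 A7 at offsets 4–6.
U+21FD → 3-byte form E2 87 BD at offsets 7–9.
U+8DB5E → 4-byte form F2 8D AD 9E at offsets 10–13.
U+098C → 3-byte form E0 A6 8C at offsets 14–16.
U+F36EE → 4-byte form F3 B3 9B AE at offsets 17–20.
Offset 20 falls in char 7's range; it's byte 4 of F3 B3 9B AE = 0xAE.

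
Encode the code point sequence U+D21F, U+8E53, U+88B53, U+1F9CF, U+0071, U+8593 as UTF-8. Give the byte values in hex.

U+D21F: 3-byte form → ED 88 9F.
U+8E53: 3-byte form → E8 B9 93.
U+88B53: 4-byte form → F2 88 AD 93.
U+1F9CF: 4-byte form → F0 9F A7 8F.
U+0071: 1-byte form → 71.
U+8593: 3-byte form → E8 96 93.
Concatenated (18 bytes): ED 88 9F E8 B9 93 F2 88 AD 93 F0 9F A7 8F 71 E8 96 93.

ED 88 9F E8 B9 93 F2 88 AD 93 F0 9F A7 8F 71 E8 96 93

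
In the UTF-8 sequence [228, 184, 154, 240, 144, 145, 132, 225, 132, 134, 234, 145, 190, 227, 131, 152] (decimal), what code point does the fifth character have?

U+30D8

Offset 0: leading byte 0xE4 = 11100100 → 3-byte char #1 = E4 B8 9A.
Offset 3: leading byte 0xF0 = 11110000 → 4-byte char #2 = F0 90 91 84.
Offset 7: leading byte 0xE1 = 11100001 → 3-byte char #3 = E1 84 86.
Offset 10: leading byte 0xEA = 11101010 → 3-byte char #4 = EA 91 BE.
Offset 13: leading byte 0xE3 = 11100011 → 3-byte char #5 = E3 83 98.
Leading byte 0xE3 = 11100011 matches 1110xxxx → 3-byte sequence.
Byte 1: 0xE3 = 11100011, payload 0011 (4 bits).
Byte 2: 0x83 = 10000011 (10xxxxxx ✓), payload 000011.
Byte 3: 0x98 = 10011000 (10xxxxxx ✓), payload 011000.
Concatenate: 0011000011011000 = 0x30D8 (16 bits → U+30D8).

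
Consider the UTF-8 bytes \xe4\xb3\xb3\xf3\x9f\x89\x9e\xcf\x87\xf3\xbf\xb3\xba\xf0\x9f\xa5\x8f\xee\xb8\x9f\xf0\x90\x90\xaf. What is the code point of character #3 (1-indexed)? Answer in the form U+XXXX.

U+03C7

Offset 0: leading byte 0xE4 = 11100100 → 3-byte char #1 = E4 B3 B3.
Offset 3: leading byte 0xF3 = 11110011 → 4-byte char #2 = F3 9F 89 9E.
Offset 7: leading byte 0xCF = 11001111 → 2-byte char #3 = CF 87.
Leading byte 0xCF = 11001111 matches 110xxxxx → 2-byte sequence.
Byte 1: 0xCF = 11001111, payload 01111 (5 bits).
Byte 2: 0x87 = 10000111 (10xxxxxx ✓), payload 000111.
Concatenate: 01111000111 = 0x3C7 (11 bits → U+03C7).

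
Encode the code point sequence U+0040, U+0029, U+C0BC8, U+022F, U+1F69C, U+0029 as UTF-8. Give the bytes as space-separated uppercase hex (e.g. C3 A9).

40 29 F3 80 AF 88 C8 AF F0 9F 9A 9C 29

U+0040: 1-byte form → 40.
U+0029: 1-byte form → 29.
U+C0BC8: 4-byte form → F3 80 AF 88.
U+022F: 2-byte form → C8 AF.
U+1F69C: 4-byte form → F0 9F 9A 9C.
U+0029: 1-byte form → 29.
Concatenated (13 bytes): 40 29 F3 80 AF 88 C8 AF F0 9F 9A 9C 29.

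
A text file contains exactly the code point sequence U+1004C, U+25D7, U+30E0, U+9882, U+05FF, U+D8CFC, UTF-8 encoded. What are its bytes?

U+1004C: 4-byte form → F0 90 81 8C.
U+25D7: 3-byte form → E2 97 97.
U+30E0: 3-byte form → E3 83 A0.
U+9882: 3-byte form → E9 A2 82.
U+05FF: 2-byte form → D7 BF.
U+D8CFC: 4-byte form → F3 98 B3 BC.
Concatenated (19 bytes): F0 90 81 8C E2 97 97 E3 83 A0 E9 A2 82 D7 BF F3 98 B3 BC.

F0 90 81 8C E2 97 97 E3 83 A0 E9 A2 82 D7 BF F3 98 B3 BC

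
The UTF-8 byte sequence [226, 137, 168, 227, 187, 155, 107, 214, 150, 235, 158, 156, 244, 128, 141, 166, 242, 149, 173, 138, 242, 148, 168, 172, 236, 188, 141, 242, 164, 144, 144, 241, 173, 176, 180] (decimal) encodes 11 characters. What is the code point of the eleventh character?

Offset 0: leading byte 0xE2 = 11100010 → 3-byte char #1 = E2 89 A8.
Offset 3: leading byte 0xE3 = 11100011 → 3-byte char #2 = E3 BB 9B.
Offset 6: leading byte 0x6B = 01101011 → 1-byte char #3 = 6B.
Offset 7: leading byte 0xD6 = 11010110 → 2-byte char #4 = D6 96.
Offset 9: leading byte 0xEB = 11101011 → 3-byte char #5 = EB 9E 9C.
Offset 12: leading byte 0xF4 = 11110100 → 4-byte char #6 = F4 80 8D A6.
Offset 16: leading byte 0xF2 = 11110010 → 4-byte char #7 = F2 95 AD 8A.
Offset 20: leading byte 0xF2 = 11110010 → 4-byte char #8 = F2 94 A8 AC.
Offset 24: leading byte 0xEC = 11101100 → 3-byte char #9 = EC BC 8D.
Offset 27: leading byte 0xF2 = 11110010 → 4-byte char #10 = F2 A4 90 90.
Offset 31: leading byte 0xF1 = 11110001 → 4-byte char #11 = F1 AD B0 B4.
Leading byte 0xF1 = 11110001 matches 11110xxx → 4-byte sequence.
Byte 1: 0xF1 = 11110001, payload 001 (3 bits).
Byte 2: 0xAD = 10101101 (10xxxxxx ✓), payload 101101.
Byte 3: 0xB0 = 10110000 (10xxxxxx ✓), payload 110000.
Byte 4: 0xB4 = 10110100 (10xxxxxx ✓), payload 110100.
Concatenate: 001101101110000110100 = 0x6DC34 (21 bits → U+6DC34).

U+6DC34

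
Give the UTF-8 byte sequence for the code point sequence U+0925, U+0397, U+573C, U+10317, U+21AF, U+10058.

E0 A4 A5 CE 97 E5 9C BC F0 90 8C 97 E2 86 AF F0 90 81 98

U+0925: 3-byte form → E0 A4 A5.
U+0397: 2-byte form → CE 97.
U+573C: 3-byte form → E5 9C BC.
U+10317: 4-byte form → F0 90 8C 97.
U+21AF: 3-byte form → E2 86 AF.
U+10058: 4-byte form → F0 90 81 98.
Concatenated (19 bytes): E0 A4 A5 CE 97 E5 9C BC F0 90 8C 97 E2 86 AF F0 90 81 98.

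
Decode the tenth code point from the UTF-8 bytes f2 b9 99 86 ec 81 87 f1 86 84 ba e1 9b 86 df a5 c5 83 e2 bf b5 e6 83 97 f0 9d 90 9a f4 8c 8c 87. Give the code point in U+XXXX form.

Offset 0: leading byte 0xF2 = 11110010 → 4-byte char #1 = F2 B9 99 86.
Offset 4: leading byte 0xEC = 11101100 → 3-byte char #2 = EC 81 87.
Offset 7: leading byte 0xF1 = 11110001 → 4-byte char #3 = F1 86 84 BA.
Offset 11: leading byte 0xE1 = 11100001 → 3-byte char #4 = E1 9B 86.
Offset 14: leading byte 0xDF = 11011111 → 2-byte char #5 = DF A5.
Offset 16: leading byte 0xC5 = 11000101 → 2-byte char #6 = C5 83.
Offset 18: leading byte 0xE2 = 11100010 → 3-byte char #7 = E2 BF B5.
Offset 21: leading byte 0xE6 = 11100110 → 3-byte char #8 = E6 83 97.
Offset 24: leading byte 0xF0 = 11110000 → 4-byte char #9 = F0 9D 90 9A.
Offset 28: leading byte 0xF4 = 11110100 → 4-byte char #10 = F4 8C 8C 87.
Leading byte 0xF4 = 11110100 matches 11110xxx → 4-byte sequence.
Byte 1: 0xF4 = 11110100, payload 100 (3 bits).
Byte 2: 0x8C = 10001100 (10xxxxxx ✓), payload 001100.
Byte 3: 0x8C = 10001100 (10xxxxxx ✓), payload 001100.
Byte 4: 0x87 = 10000111 (10xxxxxx ✓), payload 000111.
Concatenate: 100001100001100000111 = 0x10C307 (21 bits → U+10C307).

U+10C307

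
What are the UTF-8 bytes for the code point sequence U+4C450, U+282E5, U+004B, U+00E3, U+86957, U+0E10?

F1 8C 91 90 F0 A8 8B A5 4B C3 A3 F2 86 A5 97 E0 B8 90

U+4C450: 4-byte form → F1 8C 91 90.
U+282E5: 4-byte form → F0 A8 8B A5.
U+004B: 1-byte form → 4B.
U+00E3: 2-byte form → C3 A3.
U+86957: 4-byte form → F2 86 A5 97.
U+0E10: 3-byte form → E0 B8 90.
Concatenated (18 bytes): F1 8C 91 90 F0 A8 8B A5 4B C3 A3 F2 86 A5 97 E0 B8 90.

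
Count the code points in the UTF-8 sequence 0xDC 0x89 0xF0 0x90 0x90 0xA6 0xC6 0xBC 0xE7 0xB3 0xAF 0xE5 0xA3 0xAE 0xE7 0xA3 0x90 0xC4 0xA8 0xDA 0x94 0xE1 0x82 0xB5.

9

Byte at offset 0: 0xDC = 11011100 → 2-byte char (#1). Advance 2.
Byte at offset 2: 0xF0 = 11110000 → 4-byte char (#2). Advance 4.
Byte at offset 6: 0xC6 = 11000110 → 2-byte char (#3). Advance 2.
Byte at offset 8: 0xE7 = 11100111 → 3-byte char (#4). Advance 3.
Byte at offset 11: 0xE5 = 11100101 → 3-byte char (#5). Advance 3.
Byte at offset 14: 0xE7 = 11100111 → 3-byte char (#6). Advance 3.
Byte at offset 17: 0xC4 = 11000100 → 2-byte char (#7). Advance 2.
Byte at offset 19: 0xDA = 11011010 → 2-byte char (#8). Advance 2.
Byte at offset 21: 0xE1 = 11100001 → 3-byte char (#9). Advance 3.
Reached end at offset 24 after 9 code points.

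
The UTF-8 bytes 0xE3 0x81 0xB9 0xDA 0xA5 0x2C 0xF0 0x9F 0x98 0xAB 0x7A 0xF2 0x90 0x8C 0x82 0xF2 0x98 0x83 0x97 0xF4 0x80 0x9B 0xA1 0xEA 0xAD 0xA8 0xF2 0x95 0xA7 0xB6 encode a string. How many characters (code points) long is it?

10

Byte at offset 0: 0xE3 = 11100011 → 3-byte char (#1). Advance 3.
Byte at offset 3: 0xDA = 11011010 → 2-byte char (#2). Advance 2.
Byte at offset 5: 0x2C = 00101100 → 1-byte char (#3). Advance 1.
Byte at offset 6: 0xF0 = 11110000 → 4-byte char (#4). Advance 4.
Byte at offset 10: 0x7A = 01111010 → 1-byte char (#5). Advance 1.
Byte at offset 11: 0xF2 = 11110010 → 4-byte char (#6). Advance 4.
Byte at offset 15: 0xF2 = 11110010 → 4-byte char (#7). Advance 4.
Byte at offset 19: 0xF4 = 11110100 → 4-byte char (#8). Advance 4.
Byte at offset 23: 0xEA = 11101010 → 3-byte char (#9). Advance 3.
Byte at offset 26: 0xF2 = 11110010 → 4-byte char (#10). Advance 4.
Reached end at offset 30 after 10 code points.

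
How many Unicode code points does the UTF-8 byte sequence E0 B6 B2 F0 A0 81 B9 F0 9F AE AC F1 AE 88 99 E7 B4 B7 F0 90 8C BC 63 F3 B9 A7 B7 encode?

Byte at offset 0: 0xE0 = 11100000 → 3-byte char (#1). Advance 3.
Byte at offset 3: 0xF0 = 11110000 → 4-byte char (#2). Advance 4.
Byte at offset 7: 0xF0 = 11110000 → 4-byte char (#3). Advance 4.
Byte at offset 11: 0xF1 = 11110001 → 4-byte char (#4). Advance 4.
Byte at offset 15: 0xE7 = 11100111 → 3-byte char (#5). Advance 3.
Byte at offset 18: 0xF0 = 11110000 → 4-byte char (#6). Advance 4.
Byte at offset 22: 0x63 = 01100011 → 1-byte char (#7). Advance 1.
Byte at offset 23: 0xF3 = 11110011 → 4-byte char (#8). Advance 4.
Reached end at offset 27 after 8 code points.

8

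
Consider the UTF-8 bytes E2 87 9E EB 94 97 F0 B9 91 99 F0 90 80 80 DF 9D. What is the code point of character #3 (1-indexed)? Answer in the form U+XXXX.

Offset 0: leading byte 0xE2 = 11100010 → 3-byte char #1 = E2 87 9E.
Offset 3: leading byte 0xEB = 11101011 → 3-byte char #2 = EB 94 97.
Offset 6: leading byte 0xF0 = 11110000 → 4-byte char #3 = F0 B9 91 99.
Leading byte 0xF0 = 11110000 matches 11110xxx → 4-byte sequence.
Byte 1: 0xF0 = 11110000, payload 000 (3 bits).
Byte 2: 0xB9 = 10111001 (10xxxxxx ✓), payload 111001.
Byte 3: 0x91 = 10010001 (10xxxxxx ✓), payload 010001.
Byte 4: 0x99 = 10011001 (10xxxxxx ✓), payload 011001.
Concatenate: 000111001010001011001 = 0x39459 (21 bits → U+39459).

U+39459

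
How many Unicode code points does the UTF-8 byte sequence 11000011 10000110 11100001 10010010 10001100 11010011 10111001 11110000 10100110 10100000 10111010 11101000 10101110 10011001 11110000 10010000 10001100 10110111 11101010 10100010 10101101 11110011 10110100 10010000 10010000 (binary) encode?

Byte at offset 0: 0xC3 = 11000011 → 2-byte char (#1). Advance 2.
Byte at offset 2: 0xE1 = 11100001 → 3-byte char (#2). Advance 3.
Byte at offset 5: 0xD3 = 11010011 → 2-byte char (#3). Advance 2.
Byte at offset 7: 0xF0 = 11110000 → 4-byte char (#4). Advance 4.
Byte at offset 11: 0xE8 = 11101000 → 3-byte char (#5). Advance 3.
Byte at offset 14: 0xF0 = 11110000 → 4-byte char (#6). Advance 4.
Byte at offset 18: 0xEA = 11101010 → 3-byte char (#7). Advance 3.
Byte at offset 21: 0xF3 = 11110011 → 4-byte char (#8). Advance 4.
Reached end at offset 25 after 8 code points.

8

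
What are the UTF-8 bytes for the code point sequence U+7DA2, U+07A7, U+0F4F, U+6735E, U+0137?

U+7DA2: 3-byte form → E7 B6 A2.
U+07A7: 2-byte form → DE A7.
U+0F4F: 3-byte form → E0 BD 8F.
U+6735E: 4-byte form → F1 A7 8D 9E.
U+0137: 2-byte form → C4 B7.
Concatenated (14 bytes): E7 B6 A2 DE A7 E0 BD 8F F1 A7 8D 9E C4 B7.

E7 B6 A2 DE A7 E0 BD 8F F1 A7 8D 9E C4 B7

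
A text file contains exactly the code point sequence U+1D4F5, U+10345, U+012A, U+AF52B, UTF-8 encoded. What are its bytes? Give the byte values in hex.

F0 9D 93 B5 F0 90 8D 85 C4 AA F2 AF 94 AB

U+1D4F5: 4-byte form → F0 9D 93 B5.
U+10345: 4-byte form → F0 90 8D 85.
U+012A: 2-byte form → C4 AA.
U+AF52B: 4-byte form → F2 AF 94 AB.
Concatenated (14 bytes): F0 9D 93 B5 F0 90 8D 85 C4 AA F2 AF 94 AB.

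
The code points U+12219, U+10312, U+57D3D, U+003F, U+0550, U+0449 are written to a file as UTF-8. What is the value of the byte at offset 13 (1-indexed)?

1-indexed offset 13 is 0-indexed offset 12.
U+12219 → 4-byte form F0 92 88 99 at offsets 0–3.
U+10312 → 4-byte form F0 90 8C 92 at offsets 4–7.
U+57D3D → 4-byte form F1 97 B4 BD at offsets 8–11.
U+003F → 1-byte form 3F at offsets 12–12.
Offset 12 falls in char 4's range; it's byte 1 of 3F = 0x3F.

0x3F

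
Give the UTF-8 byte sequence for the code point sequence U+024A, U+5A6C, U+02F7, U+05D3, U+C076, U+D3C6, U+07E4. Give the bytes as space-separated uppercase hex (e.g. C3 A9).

U+024A: 2-byte form → C9 8A.
U+5A6C: 3-byte form → E5 A9 AC.
U+02F7: 2-byte form → CB B7.
U+05D3: 2-byte form → D7 93.
U+C076: 3-byte form → EC 81 B6.
U+D3C6: 3-byte form → ED 8F 86.
U+07E4: 2-byte form → DF A4.
Concatenated (17 bytes): C9 8A E5 A9 AC CB B7 D7 93 EC 81 B6 ED 8F 86 DF A4.

C9 8A E5 A9 AC CB B7 D7 93 EC 81 B6 ED 8F 86 DF A4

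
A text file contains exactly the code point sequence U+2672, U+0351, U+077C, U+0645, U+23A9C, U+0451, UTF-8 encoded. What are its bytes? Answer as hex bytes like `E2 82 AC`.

U+2672: 3-byte form → E2 99 B2.
U+0351: 2-byte form → CD 91.
U+077C: 2-byte form → DD BC.
U+0645: 2-byte form → D9 85.
U+23A9C: 4-byte form → F0 A3 AA 9C.
U+0451: 2-byte form → D1 91.
Concatenated (15 bytes): E2 99 B2 CD 91 DD BC D9 85 F0 A3 AA 9C D1 91.

E2 99 B2 CD 91 DD BC D9 85 F0 A3 AA 9C D1 91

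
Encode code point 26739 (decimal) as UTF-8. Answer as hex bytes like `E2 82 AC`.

U+6873 = 0x6873 = 26739 decimal. In range U+0800–U+FFFF → 3-byte form: 1110xxxx 10xxxxxx 10xxxxxx.
Binary (16 bits): 0110100001110011.
Split 4+6+6: 0110 | 100001 | 110011.
Byte 1: 11100110 = 0xE6.
Byte 2: 10100001 = 0xA1.
Byte 3: 10110011 = 0xB3.

E6 A1 B3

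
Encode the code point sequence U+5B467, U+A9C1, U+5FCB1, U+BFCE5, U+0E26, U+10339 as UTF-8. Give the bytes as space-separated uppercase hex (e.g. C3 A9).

U+5B467: 4-byte form → F1 9B 91 A7.
U+A9C1: 3-byte form → EA A7 81.
U+5FCB1: 4-byte form → F1 9F B2 B1.
U+BFCE5: 4-byte form → F2 BF B3 A5.
U+0E26: 3-byte form → E0 B8 A6.
U+10339: 4-byte form → F0 90 8C B9.
Concatenated (22 bytes): F1 9B 91 A7 EA A7 81 F1 9F B2 B1 F2 BF B3 A5 E0 B8 A6 F0 90 8C B9.

F1 9B 91 A7 EA A7 81 F1 9F B2 B1 F2 BF B3 A5 E0 B8 A6 F0 90 8C B9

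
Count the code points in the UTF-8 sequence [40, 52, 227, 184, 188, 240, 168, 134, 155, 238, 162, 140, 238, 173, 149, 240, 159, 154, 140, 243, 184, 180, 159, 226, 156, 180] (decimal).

Byte at offset 0: 0x28 = 00101000 → 1-byte char (#1). Advance 1.
Byte at offset 1: 0x34 = 00110100 → 1-byte char (#2). Advance 1.
Byte at offset 2: 0xE3 = 11100011 → 3-byte char (#3). Advance 3.
Byte at offset 5: 0xF0 = 11110000 → 4-byte char (#4). Advance 4.
Byte at offset 9: 0xEE = 11101110 → 3-byte char (#5). Advance 3.
Byte at offset 12: 0xEE = 11101110 → 3-byte char (#6). Advance 3.
Byte at offset 15: 0xF0 = 11110000 → 4-byte char (#7). Advance 4.
Byte at offset 19: 0xF3 = 11110011 → 4-byte char (#8). Advance 4.
Byte at offset 23: 0xE2 = 11100010 → 3-byte char (#9). Advance 3.
Reached end at offset 26 after 9 code points.

9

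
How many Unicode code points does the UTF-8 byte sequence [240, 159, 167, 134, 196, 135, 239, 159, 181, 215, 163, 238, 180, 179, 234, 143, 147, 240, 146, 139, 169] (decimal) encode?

Byte at offset 0: 0xF0 = 11110000 → 4-byte char (#1). Advance 4.
Byte at offset 4: 0xC4 = 11000100 → 2-byte char (#2). Advance 2.
Byte at offset 6: 0xEF = 11101111 → 3-byte char (#3). Advance 3.
Byte at offset 9: 0xD7 = 11010111 → 2-byte char (#4). Advance 2.
Byte at offset 11: 0xEE = 11101110 → 3-byte char (#5). Advance 3.
Byte at offset 14: 0xEA = 11101010 → 3-byte char (#6). Advance 3.
Byte at offset 17: 0xF0 = 11110000 → 4-byte char (#7). Advance 4.
Reached end at offset 21 after 7 code points.

7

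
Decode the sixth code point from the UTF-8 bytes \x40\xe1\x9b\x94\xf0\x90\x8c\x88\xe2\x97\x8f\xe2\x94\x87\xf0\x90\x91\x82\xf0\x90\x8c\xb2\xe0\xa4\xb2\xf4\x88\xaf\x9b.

U+10442

Offset 0: leading byte 0x40 = 01000000 → 1-byte char #1 = 40.
Offset 1: leading byte 0xE1 = 11100001 → 3-byte char #2 = E1 9B 94.
Offset 4: leading byte 0xF0 = 11110000 → 4-byte char #3 = F0 90 8C 88.
Offset 8: leading byte 0xE2 = 11100010 → 3-byte char #4 = E2 97 8F.
Offset 11: leading byte 0xE2 = 11100010 → 3-byte char #5 = E2 94 87.
Offset 14: leading byte 0xF0 = 11110000 → 4-byte char #6 = F0 90 91 82.
Leading byte 0xF0 = 11110000 matches 11110xxx → 4-byte sequence.
Byte 1: 0xF0 = 11110000, payload 000 (3 bits).
Byte 2: 0x90 = 10010000 (10xxxxxx ✓), payload 010000.
Byte 3: 0x91 = 10010001 (10xxxxxx ✓), payload 010001.
Byte 4: 0x82 = 10000010 (10xxxxxx ✓), payload 000010.
Concatenate: 000010000010001000010 = 0x10442 (21 bits → U+10442).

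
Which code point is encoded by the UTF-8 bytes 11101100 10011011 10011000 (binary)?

Leading byte 0xEC = 11101100 matches 1110xxxx → 3-byte sequence.
Byte 1: 0xEC = 11101100, payload 1100 (4 bits).
Byte 2: 0x9B = 10011011 (10xxxxxx ✓), payload 011011.
Byte 3: 0x98 = 10011000 (10xxxxxx ✓), payload 011000.
Concatenate: 1100011011011000 = 0xC6D8 (16 bits → U+C6D8).

U+C6D8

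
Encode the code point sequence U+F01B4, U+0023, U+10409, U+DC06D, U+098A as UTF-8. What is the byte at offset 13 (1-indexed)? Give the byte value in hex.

0xAD

1-indexed offset 13 is 0-indexed offset 12.
U+F01B4 → 4-byte form F3 B0 86 B4 at offsets 0–3.
U+0023 → 1-byte form 23 at offsets 4–4.
U+10409 → 4-byte form F0 90 90 89 at offsets 5–8.
U+DC06D → 4-byte form F3 9C 81 AD at offsets 9–12.
Offset 12 falls in char 4's range; it's byte 4 of F3 9C 81 AD = 0xAD.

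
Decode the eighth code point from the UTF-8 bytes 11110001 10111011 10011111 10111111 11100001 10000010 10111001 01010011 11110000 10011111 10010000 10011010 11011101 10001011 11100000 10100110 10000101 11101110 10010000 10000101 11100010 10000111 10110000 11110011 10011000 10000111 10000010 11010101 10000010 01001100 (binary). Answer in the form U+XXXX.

U+21F0

Offset 0: leading byte 0xF1 = 11110001 → 4-byte char #1 = F1 BB 9F BF.
Offset 4: leading byte 0xE1 = 11100001 → 3-byte char #2 = E1 82 B9.
Offset 7: leading byte 0x53 = 01010011 → 1-byte char #3 = 53.
Offset 8: leading byte 0xF0 = 11110000 → 4-byte char #4 = F0 9F 90 9A.
Offset 12: leading byte 0xDD = 11011101 → 2-byte char #5 = DD 8B.
Offset 14: leading byte 0xE0 = 11100000 → 3-byte char #6 = E0 A6 85.
Offset 17: leading byte 0xEE = 11101110 → 3-byte char #7 = EE 90 85.
Offset 20: leading byte 0xE2 = 11100010 → 3-byte char #8 = E2 87 B0.
Leading byte 0xE2 = 11100010 matches 1110xxxx → 3-byte sequence.
Byte 1: 0xE2 = 11100010, payload 0010 (4 bits).
Byte 2: 0x87 = 10000111 (10xxxxxx ✓), payload 000111.
Byte 3: 0xB0 = 10110000 (10xxxxxx ✓), payload 110000.
Concatenate: 0010000111110000 = 0x21F0 (16 bits → U+21F0).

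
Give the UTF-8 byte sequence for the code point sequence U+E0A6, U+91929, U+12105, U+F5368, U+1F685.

U+E0A6: 3-byte form → EE 82 A6.
U+91929: 4-byte form → F2 91 A4 A9.
U+12105: 4-byte form → F0 92 84 85.
U+F5368: 4-byte form → F3 B5 8D A8.
U+1F685: 4-byte form → F0 9F 9A 85.
Concatenated (19 bytes): EE 82 A6 F2 91 A4 A9 F0 92 84 85 F3 B5 8D A8 F0 9F 9A 85.

EE 82 A6 F2 91 A4 A9 F0 92 84 85 F3 B5 8D A8 F0 9F 9A 85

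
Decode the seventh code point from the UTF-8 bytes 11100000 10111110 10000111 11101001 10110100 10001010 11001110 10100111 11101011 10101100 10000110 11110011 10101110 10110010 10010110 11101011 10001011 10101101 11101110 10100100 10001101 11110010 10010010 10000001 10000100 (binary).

Offset 0: leading byte 0xE0 = 11100000 → 3-byte char #1 = E0 BE 87.
Offset 3: leading byte 0xE9 = 11101001 → 3-byte char #2 = E9 B4 8A.
Offset 6: leading byte 0xCE = 11001110 → 2-byte char #3 = CE A7.
Offset 8: leading byte 0xEB = 11101011 → 3-byte char #4 = EB AC 86.
Offset 11: leading byte 0xF3 = 11110011 → 4-byte char #5 = F3 AE B2 96.
Offset 15: leading byte 0xEB = 11101011 → 3-byte char #6 = EB 8B AD.
Offset 18: leading byte 0xEE = 11101110 → 3-byte char #7 = EE A4 8D.
Leading byte 0xEE = 11101110 matches 1110xxxx → 3-byte sequence.
Byte 1: 0xEE = 11101110, payload 1110 (4 bits).
Byte 2: 0xA4 = 10100100 (10xxxxxx ✓), payload 100100.
Byte 3: 0x8D = 10001101 (10xxxxxx ✓), payload 001101.
Concatenate: 1110100100001101 = 0xE90D (16 bits → U+E90D).

U+E90D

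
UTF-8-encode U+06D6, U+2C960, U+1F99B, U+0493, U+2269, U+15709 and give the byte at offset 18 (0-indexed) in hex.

0x89

U+06D6 → 2-byte form DB 96 at offsets 0–1.
U+2C960 → 4-byte form F0 AC A5 A0 at offsets 2–5.
U+1F99B → 4-byte form F0 9F A6 9B at offsets 6–9.
U+0493 → 2-byte form D2 93 at offsets 10–11.
U+2269 → 3-byte form E2 89 A9 at offsets 12–14.
U+15709 → 4-byte form F0 95 9C 89 at offsets 15–18.
Offset 18 falls in char 6's range; it's byte 4 of F0 95 9C 89 = 0x89.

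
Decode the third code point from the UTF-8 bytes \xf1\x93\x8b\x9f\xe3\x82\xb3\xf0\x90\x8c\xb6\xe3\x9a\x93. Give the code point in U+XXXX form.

U+10336

Offset 0: leading byte 0xF1 = 11110001 → 4-byte char #1 = F1 93 8B 9F.
Offset 4: leading byte 0xE3 = 11100011 → 3-byte char #2 = E3 82 B3.
Offset 7: leading byte 0xF0 = 11110000 → 4-byte char #3 = F0 90 8C B6.
Leading byte 0xF0 = 11110000 matches 11110xxx → 4-byte sequence.
Byte 1: 0xF0 = 11110000, payload 000 (3 bits).
Byte 2: 0x90 = 10010000 (10xxxxxx ✓), payload 010000.
Byte 3: 0x8C = 10001100 (10xxxxxx ✓), payload 001100.
Byte 4: 0xB6 = 10110110 (10xxxxxx ✓), payload 110110.
Concatenate: 000010000001100110110 = 0x10336 (21 bits → U+10336).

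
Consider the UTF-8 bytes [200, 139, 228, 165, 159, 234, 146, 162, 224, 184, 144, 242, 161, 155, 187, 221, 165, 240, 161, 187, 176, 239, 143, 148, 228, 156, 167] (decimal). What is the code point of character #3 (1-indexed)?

U+A4A2

Offset 0: leading byte 0xC8 = 11001000 → 2-byte char #1 = C8 8B.
Offset 2: leading byte 0xE4 = 11100100 → 3-byte char #2 = E4 A5 9F.
Offset 5: leading byte 0xEA = 11101010 → 3-byte char #3 = EA 92 A2.
Leading byte 0xEA = 11101010 matches 1110xxxx → 3-byte sequence.
Byte 1: 0xEA = 11101010, payload 1010 (4 bits).
Byte 2: 0x92 = 10010010 (10xxxxxx ✓), payload 010010.
Byte 3: 0xA2 = 10100010 (10xxxxxx ✓), payload 100010.
Concatenate: 1010010010100010 = 0xA4A2 (16 bits → U+A4A2).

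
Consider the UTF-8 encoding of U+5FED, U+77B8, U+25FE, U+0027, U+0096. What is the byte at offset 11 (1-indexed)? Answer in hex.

0xC2

1-indexed offset 11 is 0-indexed offset 10.
U+5FED → 3-byte form E5 BF AD at offsets 0–2.
U+77B8 → 3-byte form E7 9E B8 at offsets 3–5.
U+25FE → 3-byte form E2 97 BE at offsets 6–8.
U+0027 → 1-byte form 27 at offsets 9–9.
U+0096 → 2-byte form C2 96 at offsets 10–11.
Offset 10 falls in char 5's range; it's byte 1 of C2 96 = 0xC2.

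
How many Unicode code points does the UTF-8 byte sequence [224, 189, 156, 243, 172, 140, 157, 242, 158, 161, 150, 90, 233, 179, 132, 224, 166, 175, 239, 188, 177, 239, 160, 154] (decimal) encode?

8

Byte at offset 0: 0xE0 = 11100000 → 3-byte char (#1). Advance 3.
Byte at offset 3: 0xF3 = 11110011 → 4-byte char (#2). Advance 4.
Byte at offset 7: 0xF2 = 11110010 → 4-byte char (#3). Advance 4.
Byte at offset 11: 0x5A = 01011010 → 1-byte char (#4). Advance 1.
Byte at offset 12: 0xE9 = 11101001 → 3-byte char (#5). Advance 3.
Byte at offset 15: 0xE0 = 11100000 → 3-byte char (#6). Advance 3.
Byte at offset 18: 0xEF = 11101111 → 3-byte char (#7). Advance 3.
Byte at offset 21: 0xEF = 11101111 → 3-byte char (#8). Advance 3.
Reached end at offset 24 after 8 code points.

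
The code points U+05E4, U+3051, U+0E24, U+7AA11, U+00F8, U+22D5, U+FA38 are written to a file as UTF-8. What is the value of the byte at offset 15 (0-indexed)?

0x8B

U+05E4 → 2-byte form D7 A4 at offsets 0–1.
U+3051 → 3-byte form E3 81 91 at offsets 2–4.
U+0E24 → 3-byte form E0 B8 A4 at offsets 5–7.
U+7AA11 → 4-byte form F1 BA A8 91 at offsets 8–11.
U+00F8 → 2-byte form C3 B8 at offsets 12–13.
U+22D5 → 3-byte form E2 8B 95 at offsets 14–16.
Offset 15 falls in char 6's range; it's byte 2 of E2 8B 95 = 0x8B.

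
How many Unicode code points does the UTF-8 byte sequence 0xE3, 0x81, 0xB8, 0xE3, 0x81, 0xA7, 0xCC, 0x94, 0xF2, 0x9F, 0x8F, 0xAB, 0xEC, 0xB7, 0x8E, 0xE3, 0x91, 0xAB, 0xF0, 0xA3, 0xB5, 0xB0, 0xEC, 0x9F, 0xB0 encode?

8

Byte at offset 0: 0xE3 = 11100011 → 3-byte char (#1). Advance 3.
Byte at offset 3: 0xE3 = 11100011 → 3-byte char (#2). Advance 3.
Byte at offset 6: 0xCC = 11001100 → 2-byte char (#3). Advance 2.
Byte at offset 8: 0xF2 = 11110010 → 4-byte char (#4). Advance 4.
Byte at offset 12: 0xEC = 11101100 → 3-byte char (#5). Advance 3.
Byte at offset 15: 0xE3 = 11100011 → 3-byte char (#6). Advance 3.
Byte at offset 18: 0xF0 = 11110000 → 4-byte char (#7). Advance 4.
Byte at offset 22: 0xEC = 11101100 → 3-byte char (#8). Advance 3.
Reached end at offset 25 after 8 code points.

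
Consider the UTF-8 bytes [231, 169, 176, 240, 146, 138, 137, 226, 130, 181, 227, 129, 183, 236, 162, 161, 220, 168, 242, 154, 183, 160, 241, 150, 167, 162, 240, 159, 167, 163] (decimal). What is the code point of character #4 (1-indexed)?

U+3077

Offset 0: leading byte 0xE7 = 11100111 → 3-byte char #1 = E7 A9 B0.
Offset 3: leading byte 0xF0 = 11110000 → 4-byte char #2 = F0 92 8A 89.
Offset 7: leading byte 0xE2 = 11100010 → 3-byte char #3 = E2 82 B5.
Offset 10: leading byte 0xE3 = 11100011 → 3-byte char #4 = E3 81 B7.
Leading byte 0xE3 = 11100011 matches 1110xxxx → 3-byte sequence.
Byte 1: 0xE3 = 11100011, payload 0011 (4 bits).
Byte 2: 0x81 = 10000001 (10xxxxxx ✓), payload 000001.
Byte 3: 0xB7 = 10110111 (10xxxxxx ✓), payload 110111.
Concatenate: 0011000001110111 = 0x3077 (16 bits → U+3077).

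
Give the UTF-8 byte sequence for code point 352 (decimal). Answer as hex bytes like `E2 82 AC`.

C5 A0

U+0160 = 0x160 = 352 decimal. In range U+0080–U+07FF → 2-byte form: 110xxxxx 10xxxxxx.
Binary (11 bits): 00101100000.
Split 5+6: 00101 | 100000.
Byte 1: 11000101 = 0xC5.
Byte 2: 10100000 = 0xA0.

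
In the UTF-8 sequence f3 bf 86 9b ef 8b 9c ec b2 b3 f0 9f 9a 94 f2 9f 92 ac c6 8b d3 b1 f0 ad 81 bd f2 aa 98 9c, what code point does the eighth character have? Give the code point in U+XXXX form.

Offset 0: leading byte 0xF3 = 11110011 → 4-byte char #1 = F3 BF 86 9B.
Offset 4: leading byte 0xEF = 11101111 → 3-byte char #2 = EF 8B 9C.
Offset 7: leading byte 0xEC = 11101100 → 3-byte char #3 = EC B2 B3.
Offset 10: leading byte 0xF0 = 11110000 → 4-byte char #4 = F0 9F 9A 94.
Offset 14: leading byte 0xF2 = 11110010 → 4-byte char #5 = F2 9F 92 AC.
Offset 18: leading byte 0xC6 = 11000110 → 2-byte char #6 = C6 8B.
Offset 20: leading byte 0xD3 = 11010011 → 2-byte char #7 = D3 B1.
Offset 22: leading byte 0xF0 = 11110000 → 4-byte char #8 = F0 AD 81 BD.
Leading byte 0xF0 = 11110000 matches 11110xxx → 4-byte sequence.
Byte 1: 0xF0 = 11110000, payload 000 (3 bits).
Byte 2: 0xAD = 10101101 (10xxxxxx ✓), payload 101101.
Byte 3: 0x81 = 10000001 (10xxxxxx ✓), payload 000001.
Byte 4: 0xBD = 10111101 (10xxxxxx ✓), payload 111101.
Concatenate: 000101101000001111101 = 0x2D07D (21 bits → U+2D07D).

U+2D07D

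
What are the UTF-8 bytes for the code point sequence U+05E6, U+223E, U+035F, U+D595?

U+05E6: 2-byte form → D7 A6.
U+223E: 3-byte form → E2 88 BE.
U+035F: 2-byte form → CD 9F.
U+D595: 3-byte form → ED 96 95.
Concatenated (10 bytes): D7 A6 E2 88 BE CD 9F ED 96 95.

D7 A6 E2 88 BE CD 9F ED 96 95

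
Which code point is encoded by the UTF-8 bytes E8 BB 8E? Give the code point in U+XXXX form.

Leading byte 0xE8 = 11101000 matches 1110xxxx → 3-byte sequence.
Byte 1: 0xE8 = 11101000, payload 1000 (4 bits).
Byte 2: 0xBB = 10111011 (10xxxxxx ✓), payload 111011.
Byte 3: 0x8E = 10001110 (10xxxxxx ✓), payload 001110.
Concatenate: 1000111011001110 = 0x8ECE (16 bits → U+8ECE).

U+8ECE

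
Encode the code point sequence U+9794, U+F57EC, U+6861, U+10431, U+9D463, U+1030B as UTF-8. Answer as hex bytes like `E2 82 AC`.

U+9794: 3-byte form → E9 9E 94.
U+F57EC: 4-byte form → F3 B5 9F AC.
U+6861: 3-byte form → E6 A1 A1.
U+10431: 4-byte form → F0 90 90 B1.
U+9D463: 4-byte form → F2 9D 91 A3.
U+1030B: 4-byte form → F0 90 8C 8B.
Concatenated (22 bytes): E9 9E 94 F3 B5 9F AC E6 A1 A1 F0 90 90 B1 F2 9D 91 A3 F0 90 8C 8B.

E9 9E 94 F3 B5 9F AC E6 A1 A1 F0 90 90 B1 F2 9D 91 A3 F0 90 8C 8B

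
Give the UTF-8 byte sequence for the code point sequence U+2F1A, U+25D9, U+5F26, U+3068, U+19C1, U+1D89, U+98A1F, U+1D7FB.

U+2F1A: 3-byte form → E2 BC 9A.
U+25D9: 3-byte form → E2 97 99.
U+5F26: 3-byte form → E5 BC A6.
U+3068: 3-byte form → E3 81 A8.
U+19C1: 3-byte form → E1 A7 81.
U+1D89: 3-byte form → E1 B6 89.
U+98A1F: 4-byte form → F2 98 A8 9F.
U+1D7FB: 4-byte form → F0 9D 9F BB.
Concatenated (26 bytes): E2 BC 9A E2 97 99 E5 BC A6 E3 81 A8 E1 A7 81 E1 B6 89 F2 98 A8 9F F0 9D 9F BB.

E2 BC 9A E2 97 99 E5 BC A6 E3 81 A8 E1 A7 81 E1 B6 89 F2 98 A8 9F F0 9D 9F BB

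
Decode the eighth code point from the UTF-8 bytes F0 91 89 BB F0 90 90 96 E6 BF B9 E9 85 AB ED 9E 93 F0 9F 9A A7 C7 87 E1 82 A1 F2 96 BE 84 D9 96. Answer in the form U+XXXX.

U+10A1

Offset 0: leading byte 0xF0 = 11110000 → 4-byte char #1 = F0 91 89 BB.
Offset 4: leading byte 0xF0 = 11110000 → 4-byte char #2 = F0 90 90 96.
Offset 8: leading byte 0xE6 = 11100110 → 3-byte char #3 = E6 BF B9.
Offset 11: leading byte 0xE9 = 11101001 → 3-byte char #4 = E9 85 AB.
Offset 14: leading byte 0xED = 11101101 → 3-byte char #5 = ED 9E 93.
Offset 17: leading byte 0xF0 = 11110000 → 4-byte char #6 = F0 9F 9A A7.
Offset 21: leading byte 0xC7 = 11000111 → 2-byte char #7 = C7 87.
Offset 23: leading byte 0xE1 = 11100001 → 3-byte char #8 = E1 82 A1.
Leading byte 0xE1 = 11100001 matches 1110xxxx → 3-byte sequence.
Byte 1: 0xE1 = 11100001, payload 0001 (4 bits).
Byte 2: 0x82 = 10000010 (10xxxxxx ✓), payload 000010.
Byte 3: 0xA1 = 10100001 (10xxxxxx ✓), payload 100001.
Concatenate: 0001000010100001 = 0x10A1 (16 bits → U+10A1).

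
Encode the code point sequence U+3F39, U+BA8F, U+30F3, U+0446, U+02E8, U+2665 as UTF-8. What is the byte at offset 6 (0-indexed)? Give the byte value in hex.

U+3F39 → 3-byte form E3 BC B9 at offsets 0–2.
U+BA8F → 3-byte form EB AA 8F at offsets 3–5.
U+30F3 → 3-byte form E3 83 B3 at offsets 6–8.
Offset 6 falls in char 3's range; it's byte 1 of E3 83 B3 = 0xE3.

0xE3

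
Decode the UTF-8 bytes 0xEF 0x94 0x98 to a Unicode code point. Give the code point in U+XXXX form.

U+F518

Leading byte 0xEF = 11101111 matches 1110xxxx → 3-byte sequence.
Byte 1: 0xEF = 11101111, payload 1111 (4 bits).
Byte 2: 0x94 = 10010100 (10xxxxxx ✓), payload 010100.
Byte 3: 0x98 = 10011000 (10xxxxxx ✓), payload 011000.
Concatenate: 1111010100011000 = 0xF518 (16 bits → U+F518).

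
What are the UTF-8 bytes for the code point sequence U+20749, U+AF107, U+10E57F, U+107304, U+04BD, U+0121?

U+20749: 4-byte form → F0 A0 9D 89.
U+AF107: 4-byte form → F2 AF 84 87.
U+10E57F: 4-byte form → F4 8E 95 BF.
U+107304: 4-byte form → F4 87 8C 84.
U+04BD: 2-byte form → D2 BD.
U+0121: 2-byte form → C4 A1.
Concatenated (20 bytes): F0 A0 9D 89 F2 AF 84 87 F4 8E 95 BF F4 87 8C 84 D2 BD C4 A1.

F0 A0 9D 89 F2 AF 84 87 F4 8E 95 BF F4 87 8C 84 D2 BD C4 A1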